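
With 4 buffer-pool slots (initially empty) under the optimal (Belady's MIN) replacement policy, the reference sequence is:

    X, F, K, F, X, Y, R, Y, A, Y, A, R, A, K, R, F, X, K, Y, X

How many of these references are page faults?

8

X: fault, frames (X)
F: fault, frames (X F)
K: fault, frames (X F K)
F: hit
X: hit
Y: fault, frames (X F K Y)
R: fault, evict X, frames (F K Y R)
Y: hit
A: fault, evict F, frames (K Y R A)
Y: hit
A: hit
R: hit
A: hit
K: hit
R: hit
F: fault, evict A, frames (K Y R F)
X: fault, evict F, frames (K Y R X)
K: hit
Y: hit
X: hit
Page faults: 8.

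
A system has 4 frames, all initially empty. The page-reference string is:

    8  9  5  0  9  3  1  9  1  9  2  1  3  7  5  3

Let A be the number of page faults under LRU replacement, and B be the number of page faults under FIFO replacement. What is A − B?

Under LRU: F F F F . F F . . . F . . F F . → 9 faults.
Under FIFO: F F F F . F F F . . F . . F F F → 11 faults.
A − B = 9 − 11 = -2.

-2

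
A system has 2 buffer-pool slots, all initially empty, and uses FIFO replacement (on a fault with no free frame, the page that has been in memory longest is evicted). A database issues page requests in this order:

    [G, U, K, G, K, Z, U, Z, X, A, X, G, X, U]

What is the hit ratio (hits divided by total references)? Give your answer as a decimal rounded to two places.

G -> fault, frames [G]
U -> fault, frames [G, U]
K -> fault, evict G, frames [U, K]
G -> fault, evict U, frames [K, G]
K -> hit
Z -> fault, evict K, frames [G, Z]
U -> fault, evict G, frames [Z, U]
Z -> hit
X -> fault, evict Z, frames [U, X]
A -> fault, evict U, frames [X, A]
X -> hit
G -> fault, evict X, frames [A, G]
X -> fault, evict A, frames [G, X]
U -> fault, evict G, frames [X, U]
Hits: 3 of 14 references → 3/14 = 0.2143.

0.21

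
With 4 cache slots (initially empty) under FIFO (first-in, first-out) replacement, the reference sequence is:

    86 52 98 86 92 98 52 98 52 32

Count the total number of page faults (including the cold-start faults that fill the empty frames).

86: miss, frames [86]
52: miss, frames [86, 52]
98: miss, frames [86, 52, 98]
86: hit
92: miss, frames [86, 52, 98, 92]
98: hit
52: hit
98: hit
52: hit
32: miss, evict 86, frames [52, 98, 92, 32]
Page faults: 5.

5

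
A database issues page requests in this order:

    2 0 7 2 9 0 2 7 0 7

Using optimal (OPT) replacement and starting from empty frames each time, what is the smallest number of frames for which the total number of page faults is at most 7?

f=1: 10 faults
f=2: 6 faults
f=3: 5 faults
f=4: 4 faults
Smallest f with faults ≤ 7 is 2.

2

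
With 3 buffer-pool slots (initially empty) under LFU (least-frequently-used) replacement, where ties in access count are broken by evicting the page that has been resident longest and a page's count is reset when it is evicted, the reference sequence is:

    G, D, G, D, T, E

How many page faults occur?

G: miss, frames (G)
D: miss, frames (G D)
G: hit
D: hit
T: miss, frames (G D T)
E: miss, evict T, frames (G D E)
Page faults: 4.

4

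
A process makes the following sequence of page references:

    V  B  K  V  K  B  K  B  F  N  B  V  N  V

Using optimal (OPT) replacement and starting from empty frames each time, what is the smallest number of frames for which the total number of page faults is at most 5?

3

f=1: 14 faults
f=2: 7 faults
f=3: 5 faults
f=4: 5 faults
f=5: 5 faults
Smallest f with faults ≤ 5 is 3.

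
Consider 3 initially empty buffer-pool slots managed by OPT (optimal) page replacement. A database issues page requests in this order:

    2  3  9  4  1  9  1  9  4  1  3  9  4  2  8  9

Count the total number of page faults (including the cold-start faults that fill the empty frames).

8

2 → miss, frames (2)
3 → miss, frames (2 3)
9 → miss, frames (2 3 9)
4 → miss, evict 2, frames (3 9 4)
1 → miss, evict 3, frames (9 4 1)
9 → hit
1 → hit
9 → hit
4 → hit
1 → hit
3 → miss, evict 1, frames (9 4 3)
9 → hit
4 → hit
2 → miss, evict 3, frames (9 4 2)
8 → miss, evict 2, frames (9 4 8)
9 → hit
Page faults: 8.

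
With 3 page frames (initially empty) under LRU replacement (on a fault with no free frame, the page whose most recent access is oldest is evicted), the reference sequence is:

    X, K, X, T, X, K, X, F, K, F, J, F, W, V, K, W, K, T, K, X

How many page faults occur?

10

X -> miss, frames (X)
K -> miss, frames (X K)
X -> hit
T -> miss, frames (K X T)
X -> hit
K -> hit
X -> hit
F -> miss, evict T, frames (K X F)
K -> hit
F -> hit
J -> miss, evict X, frames (K F J)
F -> hit
W -> miss, evict K, frames (J F W)
V -> miss, evict J, frames (F W V)
K -> miss, evict F, frames (W V K)
W -> hit
K -> hit
T -> miss, evict V, frames (W K T)
K -> hit
X -> miss, evict W, frames (T K X)
Page faults: 10.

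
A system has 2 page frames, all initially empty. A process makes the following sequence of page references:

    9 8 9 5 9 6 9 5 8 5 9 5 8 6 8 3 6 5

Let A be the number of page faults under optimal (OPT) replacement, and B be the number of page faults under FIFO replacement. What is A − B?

Under OPT: F F . F . F . F F . F . F F . F . F → 11 faults.
Under FIFO: F F . F F F . F F . F F F F . F . F → 13 faults.
A − B = 11 − 13 = -2.

-2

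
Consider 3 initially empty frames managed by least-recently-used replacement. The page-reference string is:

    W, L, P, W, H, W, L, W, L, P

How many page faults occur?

6

W: miss, frames (W)
L: miss, frames (W L)
P: miss, frames (W L P)
W: hit
H: miss, evict L, frames (P W H)
W: hit
L: miss, evict P, frames (H W L)
W: hit
L: hit
P: miss, evict H, frames (W L P)
Page faults: 6.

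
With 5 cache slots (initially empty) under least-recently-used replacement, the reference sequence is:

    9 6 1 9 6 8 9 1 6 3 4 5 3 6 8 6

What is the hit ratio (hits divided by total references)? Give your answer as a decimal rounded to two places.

9: fault, frames {9}
6: fault, frames {9,6}
1: fault, frames {9,6,1}
9: hit
6: hit
8: fault, frames {1,9,6,8}
9: hit
1: hit
6: hit
3: fault, frames {8,9,1,6,3}
4: fault, evict 8, frames {9,1,6,3,4}
5: fault, evict 9, frames {1,6,3,4,5}
3: hit
6: hit
8: fault, evict 1, frames {4,5,3,6,8}
6: hit
Hits: 8 of 16 references → 8/16 = 0.5000.

0.50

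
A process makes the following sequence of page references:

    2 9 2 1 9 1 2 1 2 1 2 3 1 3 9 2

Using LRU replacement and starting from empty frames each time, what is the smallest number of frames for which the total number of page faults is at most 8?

3

f=1: 16 faults
f=2: 9 faults
f=3: 6 faults
f=4: 4 faults
Smallest f with faults ≤ 8 is 3.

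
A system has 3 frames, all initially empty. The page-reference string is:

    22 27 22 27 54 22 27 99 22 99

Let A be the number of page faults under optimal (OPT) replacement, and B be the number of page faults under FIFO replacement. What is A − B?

-1

Under OPT: F F . . F . . F . . → 4 faults.
Under FIFO: F F . . F . . F F . → 5 faults.
A − B = 4 − 5 = -1.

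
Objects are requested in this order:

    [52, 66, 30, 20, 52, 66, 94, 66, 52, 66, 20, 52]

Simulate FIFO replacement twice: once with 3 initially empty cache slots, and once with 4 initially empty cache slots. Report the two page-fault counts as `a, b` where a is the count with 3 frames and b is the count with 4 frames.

9, 7

3 frames: F F F F F F F . . . F F → 9 faults.
4 frames: F F F F . . F . F F . . → 7 faults.
7 < 9: adding a frame reduced faults, as is typical.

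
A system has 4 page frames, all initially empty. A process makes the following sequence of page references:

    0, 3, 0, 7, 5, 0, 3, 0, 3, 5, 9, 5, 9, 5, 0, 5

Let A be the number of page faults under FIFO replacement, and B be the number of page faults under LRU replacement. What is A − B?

Under FIFO: F F . F F . . . . . F . . . F . → 6 faults.
Under LRU: F F . F F . . . . . F . . . . . → 5 faults.
A − B = 6 − 5 = 1.

1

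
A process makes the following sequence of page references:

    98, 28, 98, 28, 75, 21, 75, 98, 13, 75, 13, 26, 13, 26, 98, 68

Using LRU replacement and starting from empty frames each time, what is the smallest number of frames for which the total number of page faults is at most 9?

f=1: 16 faults
f=2: 10 faults
f=3: 9 faults
f=4: 7 faults
f=5: 7 faults
f=6: 7 faults
f=7: 7 faults
Smallest f with faults ≤ 9 is 3.

3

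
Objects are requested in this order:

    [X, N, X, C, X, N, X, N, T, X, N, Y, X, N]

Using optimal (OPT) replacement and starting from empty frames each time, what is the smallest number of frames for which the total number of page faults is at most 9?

f=1: 14 faults
f=2: 8 faults
f=3: 5 faults
f=4: 5 faults
f=5: 5 faults
Smallest f with faults ≤ 9 is 2.

2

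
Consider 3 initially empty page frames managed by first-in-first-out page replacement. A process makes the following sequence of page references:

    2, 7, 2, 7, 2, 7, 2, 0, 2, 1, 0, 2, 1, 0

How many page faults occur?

2 -> miss, frames [2]
7 -> miss, frames [2, 7]
2 -> hit
7 -> hit
2 -> hit
7 -> hit
2 -> hit
0 -> miss, frames [2, 7, 0]
2 -> hit
1 -> miss, evict 2, frames [7, 0, 1]
0 -> hit
2 -> miss, evict 7, frames [0, 1, 2]
1 -> hit
0 -> hit
Page faults: 5.

5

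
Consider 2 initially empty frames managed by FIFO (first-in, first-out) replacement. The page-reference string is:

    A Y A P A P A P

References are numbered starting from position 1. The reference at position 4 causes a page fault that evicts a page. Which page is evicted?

pos 1: A → fault, frames (A)
pos 2: Y → fault, frames (A Y)
pos 3: A → hit
pos 4: P → fault, evict A, frames (Y P)
At position 4, page A is evicted.

A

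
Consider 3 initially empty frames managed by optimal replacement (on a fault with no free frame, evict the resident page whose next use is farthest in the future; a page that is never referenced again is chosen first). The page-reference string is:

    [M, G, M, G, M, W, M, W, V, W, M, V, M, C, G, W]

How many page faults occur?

6

M -> miss, frames [M]
G -> miss, frames [M, G]
M -> hit
G -> hit
M -> hit
W -> miss, frames [M, G, W]
M -> hit
W -> hit
V -> miss, evict G, frames [M, W, V]
W -> hit
M -> hit
V -> hit
M -> hit
C -> miss, evict V, frames [M, W, C]
G -> miss, evict C, frames [M, W, G]
W -> hit
Page faults: 6.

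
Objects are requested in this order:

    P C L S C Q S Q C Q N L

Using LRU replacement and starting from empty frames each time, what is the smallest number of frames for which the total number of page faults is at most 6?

5

f=1: 12 faults
f=2: 10 faults
f=3: 7 faults
f=4: 7 faults
f=5: 6 faults
f=6: 6 faults
Smallest f with faults ≤ 6 is 5.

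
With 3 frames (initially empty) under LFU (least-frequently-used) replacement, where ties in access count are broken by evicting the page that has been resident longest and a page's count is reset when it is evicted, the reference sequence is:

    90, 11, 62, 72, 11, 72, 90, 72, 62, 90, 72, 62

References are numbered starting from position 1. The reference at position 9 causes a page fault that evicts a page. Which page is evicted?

90

pos 1: 90: miss, frames {90}
pos 2: 11: miss, frames {90,11}
pos 3: 62: miss, frames {90,11,62}
pos 4: 72: miss, evict 90, frames {11,62,72}
pos 5: 11: hit
pos 6: 72: hit
pos 7: 90: miss, evict 62, frames {11,72,90}
pos 8: 72: hit
pos 9: 62: miss, evict 90, frames {11,72,62}
At position 9, page 90 is evicted.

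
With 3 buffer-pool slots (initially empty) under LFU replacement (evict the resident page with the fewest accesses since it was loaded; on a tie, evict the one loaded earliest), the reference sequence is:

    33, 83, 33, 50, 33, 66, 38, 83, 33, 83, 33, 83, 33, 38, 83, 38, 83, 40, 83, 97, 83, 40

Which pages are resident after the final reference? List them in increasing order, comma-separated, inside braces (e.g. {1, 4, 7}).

{33, 40, 83}

33 → fault, frames [33]
83 → fault, frames [33, 83]
33 → hit
50 → fault, frames [33, 83, 50]
33 → hit
66 → fault, evict 83, frames [33, 50, 66]
38 → fault, evict 50, frames [33, 66, 38]
83 → fault, evict 66, frames [33, 38, 83]
33 → hit
83 → hit
33 → hit
83 → hit
33 → hit
38 → hit
83 → hit
38 → hit
83 → hit
40 → fault, evict 38, frames [33, 83, 40]
83 → hit
97 → fault, evict 40, frames [33, 83, 97]
83 → hit
40 → fault, evict 97, frames [33, 83, 40]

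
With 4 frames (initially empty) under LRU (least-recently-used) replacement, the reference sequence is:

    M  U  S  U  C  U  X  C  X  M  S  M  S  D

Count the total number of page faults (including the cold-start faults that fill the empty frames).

8

M -> miss, frames {M}
U -> miss, frames {M,U}
S -> miss, frames {M,U,S}
U -> hit
C -> miss, frames {M,S,U,C}
U -> hit
X -> miss, evict M, frames {S,C,U,X}
C -> hit
X -> hit
M -> miss, evict S, frames {U,C,X,M}
S -> miss, evict U, frames {C,X,M,S}
M -> hit
S -> hit
D -> miss, evict C, frames {X,M,S,D}
Page faults: 8.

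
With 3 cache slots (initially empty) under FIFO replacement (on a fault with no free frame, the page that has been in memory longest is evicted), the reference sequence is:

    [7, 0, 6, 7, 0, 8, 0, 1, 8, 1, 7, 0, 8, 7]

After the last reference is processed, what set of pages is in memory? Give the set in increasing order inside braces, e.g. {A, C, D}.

7 → miss, frames {7}
0 → miss, frames {7,0}
6 → miss, frames {7,0,6}
7 → hit
0 → hit
8 → miss, evict 7, frames {0,6,8}
0 → hit
1 → miss, evict 0, frames {6,8,1}
8 → hit
1 → hit
7 → miss, evict 6, frames {8,1,7}
0 → miss, evict 8, frames {1,7,0}
8 → miss, evict 1, frames {7,0,8}
7 → hit

{0, 7, 8}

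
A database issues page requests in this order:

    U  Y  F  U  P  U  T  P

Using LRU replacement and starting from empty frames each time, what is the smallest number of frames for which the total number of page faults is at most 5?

f=1: 8 faults
f=2: 7 faults
f=3: 5 faults
f=4: 5 faults
f=5: 5 faults
Smallest f with faults ≤ 5 is 3.

3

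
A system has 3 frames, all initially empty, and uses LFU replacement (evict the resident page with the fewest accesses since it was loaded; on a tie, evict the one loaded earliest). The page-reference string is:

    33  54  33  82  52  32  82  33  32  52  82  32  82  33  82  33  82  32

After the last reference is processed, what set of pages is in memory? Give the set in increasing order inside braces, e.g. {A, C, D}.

33: miss, frames [33]
54: miss, frames [33, 54]
33: hit
82: miss, frames [33, 54, 82]
52: miss, evict 54, frames [33, 82, 52]
32: miss, evict 82, frames [33, 52, 32]
82: miss, evict 52, frames [33, 32, 82]
33: hit
32: hit
52: miss, evict 82, frames [33, 32, 52]
82: miss, evict 52, frames [33, 32, 82]
32: hit
82: hit
33: hit
82: hit
33: hit
82: hit
32: hit

{32, 33, 82}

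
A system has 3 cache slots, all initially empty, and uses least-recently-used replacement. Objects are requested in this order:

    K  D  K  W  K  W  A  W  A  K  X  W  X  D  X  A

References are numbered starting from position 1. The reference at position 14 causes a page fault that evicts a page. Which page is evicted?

K

pos 1: K -> miss, frames [K]
pos 2: D -> miss, frames [K, D]
pos 3: K -> hit
pos 4: W -> miss, frames [D, K, W]
pos 5: K -> hit
pos 6: W -> hit
pos 7: A -> miss, evict D, frames [K, W, A]
pos 8: W -> hit
pos 9: A -> hit
pos 10: K -> hit
pos 11: X -> miss, evict W, frames [A, K, X]
pos 12: W -> miss, evict A, frames [K, X, W]
pos 13: X -> hit
pos 14: D -> miss, evict K, frames [W, X, D]
At position 14, page K is evicted.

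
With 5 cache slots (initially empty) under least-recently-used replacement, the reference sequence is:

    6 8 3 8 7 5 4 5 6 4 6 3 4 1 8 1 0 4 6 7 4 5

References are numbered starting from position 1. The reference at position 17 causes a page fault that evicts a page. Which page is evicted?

6

pos 1: 6 → fault, frames [6]
pos 2: 8 → fault, frames [6, 8]
pos 3: 3 → fault, frames [6, 8, 3]
pos 4: 8 → hit
pos 5: 7 → fault, frames [6, 3, 8, 7]
pos 6: 5 → fault, frames [6, 3, 8, 7, 5]
pos 7: 4 → fault, evict 6, frames [3, 8, 7, 5, 4]
pos 8: 5 → hit
pos 9: 6 → fault, evict 3, frames [8, 7, 4, 5, 6]
pos 10: 4 → hit
pos 11: 6 → hit
pos 12: 3 → fault, evict 8, frames [7, 5, 4, 6, 3]
pos 13: 4 → hit
pos 14: 1 → fault, evict 7, frames [5, 6, 3, 4, 1]
pos 15: 8 → fault, evict 5, frames [6, 3, 4, 1, 8]
pos 16: 1 → hit
pos 17: 0 → fault, evict 6, frames [3, 4, 8, 1, 0]
At position 17, page 6 is evicted.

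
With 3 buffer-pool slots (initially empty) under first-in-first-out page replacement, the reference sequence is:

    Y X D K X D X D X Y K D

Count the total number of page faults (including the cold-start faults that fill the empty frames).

5

Y: miss, frames {Y}
X: miss, frames {Y,X}
D: miss, frames {Y,X,D}
K: miss, evict Y, frames {X,D,K}
X: hit
D: hit
X: hit
D: hit
X: hit
Y: miss, evict X, frames {D,K,Y}
K: hit
D: hit
Page faults: 5.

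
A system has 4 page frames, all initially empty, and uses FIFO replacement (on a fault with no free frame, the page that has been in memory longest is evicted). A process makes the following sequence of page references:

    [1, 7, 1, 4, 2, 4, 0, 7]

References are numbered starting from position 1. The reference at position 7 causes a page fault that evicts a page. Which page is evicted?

1

pos 1: 1 -> fault, frames [1]
pos 2: 7 -> fault, frames [1, 7]
pos 3: 1 -> hit
pos 4: 4 -> fault, frames [1, 7, 4]
pos 5: 2 -> fault, frames [1, 7, 4, 2]
pos 6: 4 -> hit
pos 7: 0 -> fault, evict 1, frames [7, 4, 2, 0]
At position 7, page 1 is evicted.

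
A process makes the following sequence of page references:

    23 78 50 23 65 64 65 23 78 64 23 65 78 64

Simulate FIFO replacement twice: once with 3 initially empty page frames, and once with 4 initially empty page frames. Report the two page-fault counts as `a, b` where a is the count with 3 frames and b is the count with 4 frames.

9, 7

3 frames: F F F . F F . F F . . F . F → 9 faults.
4 frames: F F F . F F . F F . . . . . → 7 faults.
7 < 9: adding a frame reduced faults, as is typical.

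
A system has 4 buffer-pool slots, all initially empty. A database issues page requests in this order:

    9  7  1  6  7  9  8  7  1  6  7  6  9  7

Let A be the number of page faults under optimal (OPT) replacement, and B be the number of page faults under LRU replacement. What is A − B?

Under OPT: F F F F . . F . . . . . F . → 6 faults.
Under LRU: F F F F . . F . F F . . F . → 8 faults.
A − B = 6 − 8 = -2.

-2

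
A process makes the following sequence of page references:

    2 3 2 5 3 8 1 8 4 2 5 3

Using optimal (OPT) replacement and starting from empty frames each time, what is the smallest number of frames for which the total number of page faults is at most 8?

3

f=1: 12 faults
f=2: 9 faults
f=3: 8 faults
f=4: 7 faults
f=5: 6 faults
f=6: 6 faults
Smallest f with faults ≤ 8 is 3.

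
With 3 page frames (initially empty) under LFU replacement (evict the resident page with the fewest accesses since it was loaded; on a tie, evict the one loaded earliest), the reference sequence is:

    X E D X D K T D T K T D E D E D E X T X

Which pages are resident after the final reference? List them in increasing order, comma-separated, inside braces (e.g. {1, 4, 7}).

{D, E, X}

X → miss, frames {X}
E → miss, frames {X,E}
D → miss, frames {X,E,D}
X → hit
D → hit
K → miss, evict E, frames {X,D,K}
T → miss, evict K, frames {X,D,T}
D → hit
T → hit
K → miss, evict X, frames {D,T,K}
T → hit
D → hit
E → miss, evict K, frames {D,T,E}
D → hit
E → hit
D → hit
E → hit
X → miss, evict T, frames {D,E,X}
T → miss, evict X, frames {D,E,T}
X → miss, evict T, frames {D,E,X}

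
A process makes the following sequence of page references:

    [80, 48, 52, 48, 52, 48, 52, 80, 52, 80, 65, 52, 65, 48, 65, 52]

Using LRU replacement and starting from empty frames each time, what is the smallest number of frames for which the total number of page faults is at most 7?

f=1: 16 faults
f=2: 8 faults
f=3: 5 faults
f=4: 4 faults
Smallest f with faults ≤ 7 is 3.

3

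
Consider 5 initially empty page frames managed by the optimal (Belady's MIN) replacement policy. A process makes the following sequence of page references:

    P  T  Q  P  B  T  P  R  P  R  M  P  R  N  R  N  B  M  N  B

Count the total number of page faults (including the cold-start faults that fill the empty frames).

7

P: fault, frames (P)
T: fault, frames (P T)
Q: fault, frames (P T Q)
P: hit
B: fault, frames (P T Q B)
T: hit
P: hit
R: fault, frames (P T Q B R)
P: hit
R: hit
M: fault, evict Q, frames (P T B R M)
P: hit
R: hit
N: fault, evict T, frames (P B R M N)
R: hit
N: hit
B: hit
M: hit
N: hit
B: hit
Page faults: 7.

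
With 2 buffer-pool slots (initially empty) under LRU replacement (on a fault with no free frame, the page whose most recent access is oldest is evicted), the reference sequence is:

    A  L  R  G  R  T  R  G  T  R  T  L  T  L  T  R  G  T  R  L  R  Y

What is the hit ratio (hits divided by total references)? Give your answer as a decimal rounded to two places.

0.32

A: miss, frames [A]
L: miss, frames [A, L]
R: miss, evict A, frames [L, R]
G: miss, evict L, frames [R, G]
R: hit
T: miss, evict G, frames [R, T]
R: hit
G: miss, evict T, frames [R, G]
T: miss, evict R, frames [G, T]
R: miss, evict G, frames [T, R]
T: hit
L: miss, evict R, frames [T, L]
T: hit
L: hit
T: hit
R: miss, evict L, frames [T, R]
G: miss, evict T, frames [R, G]
T: miss, evict R, frames [G, T]
R: miss, evict G, frames [T, R]
L: miss, evict T, frames [R, L]
R: hit
Y: miss, evict L, frames [R, Y]
Hits: 7 of 22 references → 7/22 = 0.3182.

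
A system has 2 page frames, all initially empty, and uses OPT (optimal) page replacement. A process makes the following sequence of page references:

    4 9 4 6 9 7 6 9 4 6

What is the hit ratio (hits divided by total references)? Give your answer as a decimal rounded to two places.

0.40

4: fault, frames [4]
9: fault, frames [4, 9]
4: hit
6: fault, evict 4, frames [9, 6]
9: hit
7: fault, evict 9, frames [6, 7]
6: hit
9: fault, evict 7, frames [6, 9]
4: fault, evict 9, frames [6, 4]
6: hit
Hits: 4 of 10 references → 4/10 = 0.4000.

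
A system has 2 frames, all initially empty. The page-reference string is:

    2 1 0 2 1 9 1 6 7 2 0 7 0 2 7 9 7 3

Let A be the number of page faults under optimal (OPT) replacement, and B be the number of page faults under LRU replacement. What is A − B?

Under OPT: F F F . F F . F F F F . . F . F . F → 12 faults.
Under LRU: F F F F F F . F F F F F . F F F . F → 15 faults.
A − B = 12 − 15 = -3.

-3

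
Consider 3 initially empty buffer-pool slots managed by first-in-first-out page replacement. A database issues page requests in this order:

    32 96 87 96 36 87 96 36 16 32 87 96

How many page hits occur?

32 → fault, frames {32}
96 → fault, frames {32,96}
87 → fault, frames {32,96,87}
96 → hit
36 → fault, evict 32, frames {96,87,36}
87 → hit
96 → hit
36 → hit
16 → fault, evict 96, frames {87,36,16}
32 → fault, evict 87, frames {36,16,32}
87 → fault, evict 36, frames {16,32,87}
96 → fault, evict 16, frames {32,87,96}
Hits: 4.

4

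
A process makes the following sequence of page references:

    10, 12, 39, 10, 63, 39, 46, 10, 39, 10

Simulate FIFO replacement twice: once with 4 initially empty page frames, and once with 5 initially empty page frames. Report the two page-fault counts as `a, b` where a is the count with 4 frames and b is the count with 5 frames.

6, 5

4 frames: F F F . F . F F . . → 6 faults.
5 frames: F F F . F . F . . . → 5 faults.
5 < 6: adding a frame reduced faults, as is typical.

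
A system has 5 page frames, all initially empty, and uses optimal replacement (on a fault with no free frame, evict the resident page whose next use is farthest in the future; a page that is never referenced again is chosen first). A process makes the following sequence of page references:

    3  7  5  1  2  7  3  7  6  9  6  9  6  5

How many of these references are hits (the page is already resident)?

7

3 -> fault, frames [3]
7 -> fault, frames [3, 7]
5 -> fault, frames [3, 7, 5]
1 -> fault, frames [3, 7, 5, 1]
2 -> fault, frames [3, 7, 5, 1, 2]
7 -> hit
3 -> hit
7 -> hit
6 -> fault, evict 2, frames [3, 7, 5, 1, 6]
9 -> fault, evict 1, frames [3, 7, 5, 6, 9]
6 -> hit
9 -> hit
6 -> hit
5 -> hit
Hits: 7.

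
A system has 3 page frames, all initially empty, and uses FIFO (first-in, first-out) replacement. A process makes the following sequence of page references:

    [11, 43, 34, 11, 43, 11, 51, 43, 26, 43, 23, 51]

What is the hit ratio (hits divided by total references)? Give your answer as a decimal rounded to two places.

11 → fault, frames {11}
43 → fault, frames {11,43}
34 → fault, frames {11,43,34}
11 → hit
43 → hit
11 → hit
51 → fault, evict 11, frames {43,34,51}
43 → hit
26 → fault, evict 43, frames {34,51,26}
43 → fault, evict 34, frames {51,26,43}
23 → fault, evict 51, frames {26,43,23}
51 → fault, evict 26, frames {43,23,51}
Hits: 4 of 12 references → 4/12 = 0.3333.

0.33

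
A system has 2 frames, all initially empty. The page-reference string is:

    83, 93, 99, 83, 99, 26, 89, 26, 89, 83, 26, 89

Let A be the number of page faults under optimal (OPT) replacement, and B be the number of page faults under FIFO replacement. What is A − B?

Under OPT: F F F . . F F . . F . F → 7 faults.
Under FIFO: F F F F . F F . . F F F → 9 faults.
A − B = 7 − 9 = -2.

-2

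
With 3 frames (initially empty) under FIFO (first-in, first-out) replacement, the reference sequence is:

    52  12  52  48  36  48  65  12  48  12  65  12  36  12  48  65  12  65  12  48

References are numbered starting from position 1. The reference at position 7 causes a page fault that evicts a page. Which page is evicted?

pos 1: 52 -> fault, frames (52)
pos 2: 12 -> fault, frames (52 12)
pos 3: 52 -> hit
pos 4: 48 -> fault, frames (52 12 48)
pos 5: 36 -> fault, evict 52, frames (12 48 36)
pos 6: 48 -> hit
pos 7: 65 -> fault, evict 12, frames (48 36 65)
At position 7, page 12 is evicted.

12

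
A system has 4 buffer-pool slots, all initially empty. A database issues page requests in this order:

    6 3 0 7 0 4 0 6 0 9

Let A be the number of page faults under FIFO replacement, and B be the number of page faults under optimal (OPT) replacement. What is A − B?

1

Under FIFO: F F F F . F . F . F → 7 faults.
Under OPT: F F F F . F . . . F → 6 faults.
A − B = 7 − 6 = 1.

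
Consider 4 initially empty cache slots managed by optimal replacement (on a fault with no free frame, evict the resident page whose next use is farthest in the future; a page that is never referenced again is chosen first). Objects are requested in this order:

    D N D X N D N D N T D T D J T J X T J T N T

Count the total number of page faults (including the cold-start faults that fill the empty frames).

D: fault, frames (D)
N: fault, frames (D N)
D: hit
X: fault, frames (D N X)
N: hit
D: hit
N: hit
D: hit
N: hit
T: fault, frames (D N X T)
D: hit
T: hit
D: hit
J: fault, evict D, frames (N X T J)
T: hit
J: hit
X: hit
T: hit
J: hit
T: hit
N: hit
T: hit
Page faults: 5.

5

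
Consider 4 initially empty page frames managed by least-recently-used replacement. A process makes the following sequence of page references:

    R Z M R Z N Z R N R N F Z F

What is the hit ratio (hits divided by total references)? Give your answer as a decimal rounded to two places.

R → miss, frames (R)
Z → miss, frames (R Z)
M → miss, frames (R Z M)
R → hit
Z → hit
N → miss, frames (M R Z N)
Z → hit
R → hit
N → hit
R → hit
N → hit
F → miss, evict M, frames (Z R N F)
Z → hit
F → hit
Hits: 9 of 14 references → 9/14 = 0.6429.

0.64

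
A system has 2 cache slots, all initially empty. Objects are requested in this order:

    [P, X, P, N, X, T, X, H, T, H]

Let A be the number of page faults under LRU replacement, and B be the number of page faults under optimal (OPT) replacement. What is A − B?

2

Under LRU: F F . F F F . F F . → 7 faults.
Under OPT: F F . F . F . F . . → 5 faults.
A − B = 7 − 5 = 2.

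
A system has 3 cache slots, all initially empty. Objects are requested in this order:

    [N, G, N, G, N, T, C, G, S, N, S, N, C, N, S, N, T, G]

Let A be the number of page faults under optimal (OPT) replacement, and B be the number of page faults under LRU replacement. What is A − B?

-3

Under OPT: F F . . . F F . F . . . . . . . F F → 7 faults.
Under LRU: F F . . . F F F F F . . F . . . F F → 10 faults.
A − B = 7 − 10 = -3.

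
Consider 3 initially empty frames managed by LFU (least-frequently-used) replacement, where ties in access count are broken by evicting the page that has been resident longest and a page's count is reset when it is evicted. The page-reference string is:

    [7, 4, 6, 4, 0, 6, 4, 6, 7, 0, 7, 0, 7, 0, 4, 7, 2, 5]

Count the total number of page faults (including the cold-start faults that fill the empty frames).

13

7 -> miss, frames {7}
4 -> miss, frames {7,4}
6 -> miss, frames {7,4,6}
4 -> hit
0 -> miss, evict 7, frames {4,6,0}
6 -> hit
4 -> hit
6 -> hit
7 -> miss, evict 0, frames {4,6,7}
0 -> miss, evict 7, frames {4,6,0}
7 -> miss, evict 0, frames {4,6,7}
0 -> miss, evict 7, frames {4,6,0}
7 -> miss, evict 0, frames {4,6,7}
0 -> miss, evict 7, frames {4,6,0}
4 -> hit
7 -> miss, evict 0, frames {4,6,7}
2 -> miss, evict 7, frames {4,6,2}
5 -> miss, evict 2, frames {4,6,5}
Page faults: 13.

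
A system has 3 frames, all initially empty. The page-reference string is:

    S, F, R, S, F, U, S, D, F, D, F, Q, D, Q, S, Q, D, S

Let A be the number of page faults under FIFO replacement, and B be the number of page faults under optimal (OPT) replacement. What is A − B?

Under FIFO: F F F . . F F F F . . F . . F . F . → 10 faults.
Under OPT: F F F . . F . F . . . F . . . . . . → 6 faults.
A − B = 10 − 6 = 4.

4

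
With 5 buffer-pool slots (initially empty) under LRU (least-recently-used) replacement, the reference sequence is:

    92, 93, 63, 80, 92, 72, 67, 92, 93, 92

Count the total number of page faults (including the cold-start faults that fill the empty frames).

7

92: fault, frames (92)
93: fault, frames (92 93)
63: fault, frames (92 93 63)
80: fault, frames (92 93 63 80)
92: hit
72: fault, frames (93 63 80 92 72)
67: fault, evict 93, frames (63 80 92 72 67)
92: hit
93: fault, evict 63, frames (80 72 67 92 93)
92: hit
Page faults: 7.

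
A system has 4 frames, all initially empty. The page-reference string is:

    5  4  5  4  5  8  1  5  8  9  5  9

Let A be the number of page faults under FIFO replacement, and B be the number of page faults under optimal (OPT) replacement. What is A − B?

1

Under FIFO: F F . . . F F . . F F . → 6 faults.
Under OPT: F F . . . F F . . F . . → 5 faults.
A − B = 6 − 5 = 1.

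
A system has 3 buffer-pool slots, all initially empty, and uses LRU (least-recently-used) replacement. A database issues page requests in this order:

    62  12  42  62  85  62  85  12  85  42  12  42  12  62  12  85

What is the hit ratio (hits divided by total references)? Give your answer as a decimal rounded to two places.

0.50

62 → fault, frames [62]
12 → fault, frames [62, 12]
42 → fault, frames [62, 12, 42]
62 → hit
85 → fault, evict 12, frames [42, 62, 85]
62 → hit
85 → hit
12 → fault, evict 42, frames [62, 85, 12]
85 → hit
42 → fault, evict 62, frames [12, 85, 42]
12 → hit
42 → hit
12 → hit
62 → fault, evict 85, frames [42, 12, 62]
12 → hit
85 → fault, evict 42, frames [62, 12, 85]
Hits: 8 of 16 references → 8/16 = 0.5000.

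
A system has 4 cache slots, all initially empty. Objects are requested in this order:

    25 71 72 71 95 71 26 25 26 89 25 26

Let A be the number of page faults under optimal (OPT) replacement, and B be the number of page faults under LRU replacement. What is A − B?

-1

Under OPT: F F F . F . F . . F . . → 6 faults.
Under LRU: F F F . F . F F . F . . → 7 faults.
A − B = 6 − 7 = -1.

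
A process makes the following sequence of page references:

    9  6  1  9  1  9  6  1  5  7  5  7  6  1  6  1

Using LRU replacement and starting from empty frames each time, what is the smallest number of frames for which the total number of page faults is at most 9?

3

f=1: 16 faults
f=2: 10 faults
f=3: 7 faults
f=4: 5 faults
f=5: 5 faults
Smallest f with faults ≤ 9 is 3.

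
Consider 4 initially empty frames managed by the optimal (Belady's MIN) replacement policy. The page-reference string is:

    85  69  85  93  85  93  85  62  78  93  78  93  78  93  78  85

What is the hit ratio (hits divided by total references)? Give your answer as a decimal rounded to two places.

85: miss, frames (85)
69: miss, frames (85 69)
85: hit
93: miss, frames (85 69 93)
85: hit
93: hit
85: hit
62: miss, frames (85 69 93 62)
78: miss, evict 62, frames (85 69 93 78)
93: hit
78: hit
93: hit
78: hit
93: hit
78: hit
85: hit
Hits: 11 of 16 references → 11/16 = 0.6875.

0.69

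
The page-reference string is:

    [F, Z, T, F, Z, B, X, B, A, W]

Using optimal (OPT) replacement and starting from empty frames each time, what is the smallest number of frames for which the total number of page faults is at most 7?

f=1: 10 faults
f=2: 8 faults
f=3: 7 faults
f=4: 7 faults
f=5: 7 faults
f=6: 7 faults
f=7: 7 faults
Smallest f with faults ≤ 7 is 3.

3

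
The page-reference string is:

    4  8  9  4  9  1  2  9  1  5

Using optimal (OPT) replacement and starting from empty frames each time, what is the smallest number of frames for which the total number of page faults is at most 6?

3

f=1: 10 faults
f=2: 7 faults
f=3: 6 faults
f=4: 6 faults
f=5: 6 faults
f=6: 6 faults
Smallest f with faults ≤ 6 is 3.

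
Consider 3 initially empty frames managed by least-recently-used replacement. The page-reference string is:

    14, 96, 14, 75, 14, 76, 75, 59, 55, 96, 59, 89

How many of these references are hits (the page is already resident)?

4

14 -> miss, frames {14}
96 -> miss, frames {14,96}
14 -> hit
75 -> miss, frames {96,14,75}
14 -> hit
76 -> miss, evict 96, frames {75,14,76}
75 -> hit
59 -> miss, evict 14, frames {76,75,59}
55 -> miss, evict 76, frames {75,59,55}
96 -> miss, evict 75, frames {59,55,96}
59 -> hit
89 -> miss, evict 55, frames {96,59,89}
Hits: 4.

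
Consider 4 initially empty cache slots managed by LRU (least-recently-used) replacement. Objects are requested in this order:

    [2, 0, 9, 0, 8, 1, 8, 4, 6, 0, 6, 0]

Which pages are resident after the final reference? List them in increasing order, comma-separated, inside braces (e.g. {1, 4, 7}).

{0, 4, 6, 8}

2: miss, frames (2)
0: miss, frames (2 0)
9: miss, frames (2 0 9)
0: hit
8: miss, frames (2 9 0 8)
1: miss, evict 2, frames (9 0 8 1)
8: hit
4: miss, evict 9, frames (0 1 8 4)
6: miss, evict 0, frames (1 8 4 6)
0: miss, evict 1, frames (8 4 6 0)
6: hit
0: hit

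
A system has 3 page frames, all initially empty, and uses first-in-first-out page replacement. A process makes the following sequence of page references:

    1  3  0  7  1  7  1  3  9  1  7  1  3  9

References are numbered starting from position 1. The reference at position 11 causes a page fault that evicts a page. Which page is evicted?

1

pos 1: 1: fault, frames {1}
pos 2: 3: fault, frames {1,3}
pos 3: 0: fault, frames {1,3,0}
pos 4: 7: fault, evict 1, frames {3,0,7}
pos 5: 1: fault, evict 3, frames {0,7,1}
pos 6: 7: hit
pos 7: 1: hit
pos 8: 3: fault, evict 0, frames {7,1,3}
pos 9: 9: fault, evict 7, frames {1,3,9}
pos 10: 1: hit
pos 11: 7: fault, evict 1, frames {3,9,7}
At position 11, page 1 is evicted.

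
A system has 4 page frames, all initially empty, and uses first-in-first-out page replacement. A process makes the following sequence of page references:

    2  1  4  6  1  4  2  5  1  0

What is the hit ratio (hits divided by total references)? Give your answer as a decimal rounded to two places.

2 → miss, frames [2]
1 → miss, frames [2, 1]
4 → miss, frames [2, 1, 4]
6 → miss, frames [2, 1, 4, 6]
1 → hit
4 → hit
2 → hit
5 → miss, evict 2, frames [1, 4, 6, 5]
1 → hit
0 → miss, evict 1, frames [4, 6, 5, 0]
Hits: 4 of 10 references → 4/10 = 0.4000.

0.40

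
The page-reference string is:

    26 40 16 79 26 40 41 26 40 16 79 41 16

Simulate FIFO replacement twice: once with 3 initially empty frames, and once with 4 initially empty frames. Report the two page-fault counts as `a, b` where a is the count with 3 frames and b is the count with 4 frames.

9, 10

3 frames: F F F F F F F . . F F . . → 9 faults.
4 frames: F F F F . . F F F F F F . → 10 faults.
10 > 9: adding a frame increased faults — Belady's anomaly.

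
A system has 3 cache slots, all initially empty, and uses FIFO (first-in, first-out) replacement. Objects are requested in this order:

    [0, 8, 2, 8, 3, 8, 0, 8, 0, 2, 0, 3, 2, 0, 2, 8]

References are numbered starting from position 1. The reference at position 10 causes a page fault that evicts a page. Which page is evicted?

pos 1: 0: miss, frames [0]
pos 2: 8: miss, frames [0, 8]
pos 3: 2: miss, frames [0, 8, 2]
pos 4: 8: hit
pos 5: 3: miss, evict 0, frames [8, 2, 3]
pos 6: 8: hit
pos 7: 0: miss, evict 8, frames [2, 3, 0]
pos 8: 8: miss, evict 2, frames [3, 0, 8]
pos 9: 0: hit
pos 10: 2: miss, evict 3, frames [0, 8, 2]
At position 10, page 3 is evicted.

3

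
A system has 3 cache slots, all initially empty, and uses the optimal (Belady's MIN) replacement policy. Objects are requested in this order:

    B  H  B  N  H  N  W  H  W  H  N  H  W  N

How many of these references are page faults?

4

B -> miss, frames (B)
H -> miss, frames (B H)
B -> hit
N -> miss, frames (B H N)
H -> hit
N -> hit
W -> miss, evict B, frames (H N W)
H -> hit
W -> hit
H -> hit
N -> hit
H -> hit
W -> hit
N -> hit
Page faults: 4.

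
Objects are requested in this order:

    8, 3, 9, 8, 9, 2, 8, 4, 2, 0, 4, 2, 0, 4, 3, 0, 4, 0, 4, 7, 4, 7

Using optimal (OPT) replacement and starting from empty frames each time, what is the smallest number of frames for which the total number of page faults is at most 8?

3

f=1: 22 faults
f=2: 11 faults
f=3: 8 faults
f=4: 7 faults
f=5: 7 faults
f=6: 7 faults
f=7: 7 faults
Smallest f with faults ≤ 8 is 3.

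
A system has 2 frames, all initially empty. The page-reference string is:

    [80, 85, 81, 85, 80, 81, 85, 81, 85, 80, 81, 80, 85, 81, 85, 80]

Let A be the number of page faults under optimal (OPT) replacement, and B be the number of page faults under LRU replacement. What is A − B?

Under OPT: F F F . F . F . . F . . F . . F → 8 faults.
Under LRU: F F F . F F F . . F F . F F . F → 11 faults.
A − B = 8 − 11 = -3.

-3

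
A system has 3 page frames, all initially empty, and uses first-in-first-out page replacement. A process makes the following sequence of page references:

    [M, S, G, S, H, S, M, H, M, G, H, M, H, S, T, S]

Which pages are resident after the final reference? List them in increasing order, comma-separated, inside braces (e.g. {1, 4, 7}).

M -> fault, frames {M}
S -> fault, frames {M,S}
G -> fault, frames {M,S,G}
S -> hit
H -> fault, evict M, frames {S,G,H}
S -> hit
M -> fault, evict S, frames {G,H,M}
H -> hit
M -> hit
G -> hit
H -> hit
M -> hit
H -> hit
S -> fault, evict G, frames {H,M,S}
T -> fault, evict H, frames {M,S,T}
S -> hit

{M, S, T}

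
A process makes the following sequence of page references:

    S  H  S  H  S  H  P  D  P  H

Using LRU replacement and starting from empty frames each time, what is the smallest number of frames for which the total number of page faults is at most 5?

f=1: 10 faults
f=2: 5 faults
f=3: 4 faults
f=4: 4 faults
Smallest f with faults ≤ 5 is 2.

2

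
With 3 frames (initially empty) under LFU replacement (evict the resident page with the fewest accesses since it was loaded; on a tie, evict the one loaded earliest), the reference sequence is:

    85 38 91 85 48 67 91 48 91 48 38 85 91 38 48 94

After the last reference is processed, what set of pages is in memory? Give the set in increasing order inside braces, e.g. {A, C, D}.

{48, 91, 94}

85: miss, frames [85]
38: miss, frames [85, 38]
91: miss, frames [85, 38, 91]
85: hit
48: miss, evict 38, frames [85, 91, 48]
67: miss, evict 91, frames [85, 48, 67]
91: miss, evict 48, frames [85, 67, 91]
48: miss, evict 67, frames [85, 91, 48]
91: hit
48: hit
38: miss, evict 85, frames [91, 48, 38]
85: miss, evict 38, frames [91, 48, 85]
91: hit
38: miss, evict 85, frames [91, 48, 38]
48: hit
94: miss, evict 38, frames [91, 48, 94]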